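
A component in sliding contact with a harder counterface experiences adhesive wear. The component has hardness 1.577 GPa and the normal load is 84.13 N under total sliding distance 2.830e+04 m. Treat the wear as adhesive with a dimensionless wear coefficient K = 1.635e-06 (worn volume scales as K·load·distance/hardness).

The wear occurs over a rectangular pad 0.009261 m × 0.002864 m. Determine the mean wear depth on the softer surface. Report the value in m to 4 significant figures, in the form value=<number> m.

All arithmetic runs at full float precision. Printed values are rounded; rounded just once: four significant digits.
Convert: Hardness H = 1.577 GPa = 1.577e+09 Pa.
Convert: Contact area A = 0.009261 m × 0.002864 m = 2.652e-05 m².
In SI base units, W = 84.13 N, H = 1.577e+09 Pa, K = 1.635e-06.
Archard volume V = K·W·L/H = 1.635e-06 · 84.13 · 2.830e+04 / 1.577e+09 = 2.468e-09 m³.
Mean wear depth h = V/A = 2.468e-09 / 2.652e-05 = 9.307e-05 m.

value=9.307e-05 m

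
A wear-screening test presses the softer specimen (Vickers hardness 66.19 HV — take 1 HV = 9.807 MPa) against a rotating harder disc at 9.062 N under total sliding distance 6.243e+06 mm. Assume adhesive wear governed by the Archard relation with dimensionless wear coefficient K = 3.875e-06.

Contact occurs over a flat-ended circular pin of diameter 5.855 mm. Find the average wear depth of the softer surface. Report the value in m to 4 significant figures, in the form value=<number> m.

value=1.254e-05 m

The computation holds full precision. Intermediate values are displayed rounded, and one final rounding: four significant digits.
Convert: Distance L = 6.243e+06 mm = 6243 m.
Convert: Hardness H = 66.19 HV × 9.807 MPa/HV = 649.1 MPa = 6.491e+08 Pa.
Convert: Pin diameter d = 5.855 mm = 0.005855 m. Contact area A = π·d²/4 = π·(0.005855 m)²/4 = 2.692e-05 m².
As SI base values: W = 9.062 N, H = 6.491e+08 Pa, K = 3.875e-06.
Worn volume V = K·W·L/H = 3.875e-06 · 9.062 · 6243 / 6.491e+08 = 3.377e-10 m³.
Mean wear depth h = V/A = 3.377e-10 / 2.692e-05 = 1.254e-05 m.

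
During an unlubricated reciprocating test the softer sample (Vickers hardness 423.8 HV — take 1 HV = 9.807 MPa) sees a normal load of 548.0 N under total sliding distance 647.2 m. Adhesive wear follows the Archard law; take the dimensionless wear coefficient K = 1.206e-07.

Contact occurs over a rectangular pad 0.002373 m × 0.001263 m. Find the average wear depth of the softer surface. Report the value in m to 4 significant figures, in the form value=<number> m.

value=3.434e-06 m

Displayed values are rounded, and the computation maintains exact precision. Rounded once at the end: 4 significant digits.
Hardness H = 423.8 HV × 9.807 MPa/HV = 4156 MPa = 4.156e+09 Pa.
Contact area A = 0.002373 m × 0.001263 m = 2.997e-06 m².
In SI base units, W = 548.0 N, H = 4.156e+09 Pa, K = 1.206e-07.
By Archard's law, V = K·W·L/H = 1.206e-07 · 548.0 · 647.2 / 4.156e+09 = 1.029e-11 m³.
Depth h = V/A = 1.029e-11 / 2.997e-06 = 3.434e-06 m.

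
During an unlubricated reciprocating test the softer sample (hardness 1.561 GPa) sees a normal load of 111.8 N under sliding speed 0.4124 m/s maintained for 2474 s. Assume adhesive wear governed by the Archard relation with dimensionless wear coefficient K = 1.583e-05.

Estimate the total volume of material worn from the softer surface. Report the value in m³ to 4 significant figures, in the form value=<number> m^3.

value=1.157e-09 m^3

Displayed values are rounded. Each operation keeps full float precision. Rounded once at the end to 4 significant figures.
Total distance L = v·t = 0.4124 m/s × 2474 s = 1020 m.
Hardness H = 1.561 GPa = 1.561e+09 Pa.
Restated in SI base units: W = 111.8 N, H = 1.561e+09 Pa, K = 1.583e-05.
The Archard volume V = K·W·L/H = 1.583e-05 · 111.8 · 1020 / 1.561e+09 = 1.157e-09 m³.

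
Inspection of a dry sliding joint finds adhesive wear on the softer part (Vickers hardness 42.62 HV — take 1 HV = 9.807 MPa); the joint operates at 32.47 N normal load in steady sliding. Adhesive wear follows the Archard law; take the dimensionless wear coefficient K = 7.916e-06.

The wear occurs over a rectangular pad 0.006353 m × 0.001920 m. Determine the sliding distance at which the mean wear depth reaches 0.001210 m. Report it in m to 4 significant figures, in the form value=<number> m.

value=2.400e+04 m

Every step runs at full precision — the intermediates appear rounded — one last rounding: four significant digits.
Hardness H = 42.62 HV × 9.807 MPa/HV = 418.0 MPa = 4.180e+08 Pa.
Contact area A = 0.006353 m × 0.001920 m = 1.220e-05 m².
Expressed in SI base units: W = 32.47 N, H = 4.180e+08 Pa, K = 7.916e-06.
Limit volume V_lim = h_lim·A = 0.001210 · 1.220e-05 = 1.476e-08 m³.
So the life L = V_lim·H/(K·W) = 1.476e-08 · 4.180e+08 / (7.916e-06 · 32.47) = 2.400e+04 m.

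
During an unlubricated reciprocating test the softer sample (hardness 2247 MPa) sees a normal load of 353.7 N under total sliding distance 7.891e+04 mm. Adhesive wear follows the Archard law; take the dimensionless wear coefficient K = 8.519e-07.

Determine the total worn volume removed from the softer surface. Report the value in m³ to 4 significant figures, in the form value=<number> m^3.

value=1.058e-11 m^3

Intermediate values are displayed rounded; the algebra maintains full precision; one last rounding, at 4 significant digits.
Distance covered L = 7.891e+04 mm = 78.91 m.
Hardness H = 2247 MPa = 2.247e+09 Pa.
SI base units throughout: W = 353.7 N, H = 2.247e+09 Pa, K = 8.519e-07.
Archard relation: V = K·W·L/H = 8.519e-07 · 353.7 · 78.91 / 2.247e+09 = 1.058e-11 m³.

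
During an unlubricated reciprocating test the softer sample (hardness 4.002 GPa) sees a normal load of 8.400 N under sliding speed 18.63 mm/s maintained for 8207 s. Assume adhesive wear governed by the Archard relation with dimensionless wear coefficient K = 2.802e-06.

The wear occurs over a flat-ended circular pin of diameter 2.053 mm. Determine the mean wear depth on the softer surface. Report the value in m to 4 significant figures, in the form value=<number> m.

value=2.716e-07 m

All arithmetic keeps exact precision — intermediate values appear rounded; one last rounding to four significant digits.
Convert: Sliding speed v = 18.63 mm/s = 0.01863 m/s. Distance L = v·t = 0.01863 m/s × 8207 s = 152.9 m.
Convert: Hardness H = 4.002 GPa = 4.002e+09 Pa.
Convert: Pin diameter d = 2.053 mm = 0.002053 m. Contact area A = π·d²/4 = π·(0.002053 m)²/4 = 3.310e-06 m².
Collected in SI base units: W = 8.400 N, H = 4.002e+09 Pa, K = 2.802e-06.
Archard relation: V = K·W·L/H = 2.802e-06 · 8.400 · 152.9 / 4.002e+09 = 8.992e-13 m³.
Depth h = V/A = 8.992e-13 / 3.310e-06 = 2.716e-07 m.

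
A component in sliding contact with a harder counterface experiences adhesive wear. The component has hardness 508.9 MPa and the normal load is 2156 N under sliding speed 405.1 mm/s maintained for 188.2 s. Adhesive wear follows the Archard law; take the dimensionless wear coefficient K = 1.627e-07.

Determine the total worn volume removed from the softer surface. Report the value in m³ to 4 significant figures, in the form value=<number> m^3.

Intermediates appear rounded — each operation keeps exact precision — rounded once at the end to 4 significant figures.
Sliding speed v = 405.1 mm/s = 0.4051 m/s. Distance covered L = v·t = 0.4051 m/s × 188.2 s = 76.24 m.
Hardness H = 508.9 MPa = 5.089e+08 Pa.
In SI base units: W = 2156 N, H = 5.089e+08 Pa, K = 1.627e-07.
The Archard volume V = K·W·L/H = 1.627e-07 · 2156 · 76.24 / 5.089e+08 = 5.255e-11 m³.

value=5.255e-11 m^3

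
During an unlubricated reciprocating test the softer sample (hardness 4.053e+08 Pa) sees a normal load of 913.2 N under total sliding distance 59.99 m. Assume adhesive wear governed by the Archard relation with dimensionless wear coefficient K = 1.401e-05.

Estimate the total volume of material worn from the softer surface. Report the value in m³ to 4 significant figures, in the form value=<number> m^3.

value=1.894e-09 m^3

The algebra holds full precision, and intermediates appear rounded. Rounded once at the end, at 4 significant digits.
Collected in SI base units: W = 913.2 N, H = 4.053e+08 Pa, K = 1.401e-05.
Volume removed: V = K·W·L/H = 1.401e-05 · 913.2 · 59.99 / 4.053e+08 = 1.894e-09 m³.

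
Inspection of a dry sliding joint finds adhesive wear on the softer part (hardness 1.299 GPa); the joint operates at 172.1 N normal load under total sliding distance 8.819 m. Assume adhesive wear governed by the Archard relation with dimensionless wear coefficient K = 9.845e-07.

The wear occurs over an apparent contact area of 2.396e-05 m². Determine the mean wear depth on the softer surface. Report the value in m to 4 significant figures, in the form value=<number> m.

The intermediates are displayed rounded. All arithmetic maintains full float precision — one final rounding, at four significant figures.
Convert: Hardness H = 1.299 GPa = 1.299e+09 Pa.
As SI base values: W = 172.1 N, H = 1.299e+09 Pa, K = 9.845e-07.
Archard volume V = K·W·L/H = 9.845e-07 · 172.1 · 8.819 / 1.299e+09 = 1.150e-12 m³.
Average depth h = V/A = 1.150e-12 / 2.396e-05 = 4.801e-08 m.

value=4.801e-08 m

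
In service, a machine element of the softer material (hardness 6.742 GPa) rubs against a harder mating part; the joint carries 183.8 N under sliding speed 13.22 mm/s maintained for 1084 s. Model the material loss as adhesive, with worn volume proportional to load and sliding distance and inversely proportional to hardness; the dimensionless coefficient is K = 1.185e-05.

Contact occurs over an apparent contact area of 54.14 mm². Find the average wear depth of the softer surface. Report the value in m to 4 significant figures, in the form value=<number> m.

The intermediates are displayed rounded. The algebra runs at full precision; a lone final rounding, at 4 significant digits.
Sliding speed v = 13.22 mm/s = 0.01322 m/s. Path length L = v·t = 0.01322 m/s × 1084 s = 14.33 m.
Hardness H = 6.742 GPa = 6.742e+09 Pa.
Contact area A = 54.14 mm² = 5.414e-05 m².
Restated in SI base units: W = 183.8 N, H = 6.742e+09 Pa, K = 1.185e-05.
Apply Archard: V = K·W·L/H = 1.185e-05 · 183.8 · 14.33 / 6.742e+09 = 4.630e-12 m³.
Mean wear depth h = V/A = 4.630e-12 / 5.414e-05 = 8.551e-08 m.

value=8.551e-08 m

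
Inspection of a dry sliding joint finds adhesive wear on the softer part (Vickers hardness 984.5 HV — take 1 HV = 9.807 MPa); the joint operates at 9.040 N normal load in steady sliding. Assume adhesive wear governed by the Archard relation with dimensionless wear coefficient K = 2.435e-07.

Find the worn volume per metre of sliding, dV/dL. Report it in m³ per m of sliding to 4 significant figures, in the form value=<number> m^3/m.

value=2.280e-16 m^3/m

Displayed values are rounded — the computation holds exact precision; a single final rounding to 4 significant digits.
Hardness H = 984.5 HV × 9.807 MPa/HV = 9655 MPa = 9.655e+09 Pa.
Expressed in SI base units: W = 9.040 N, H = 9.655e+09 Pa, K = 2.435e-07.
Rate of wear dV/dL = K·W/H (independent of L): 2.435e-07 · 9.040 / 9.655e+09 = 2.280e-16 m³/m.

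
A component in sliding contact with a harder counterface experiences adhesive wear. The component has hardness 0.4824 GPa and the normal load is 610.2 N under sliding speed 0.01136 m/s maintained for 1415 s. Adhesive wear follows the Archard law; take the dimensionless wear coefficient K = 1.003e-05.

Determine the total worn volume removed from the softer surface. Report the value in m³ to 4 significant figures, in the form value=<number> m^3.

Intermediate values are displayed rounded — the algebra keeps full float precision. Rounded just once, at 4 significant digits.
Sliding distance L = v·t = 0.01136 m/s × 1415 s = 16.07 m.
Hardness H = 0.4824 GPa = 4.824e+08 Pa.
Working in SI base units: W = 610.2 N, H = 4.824e+08 Pa, K = 1.003e-05.
By Archard's law, V = K·W·L/H = 1.003e-05 · 610.2 · 16.07 / 4.824e+08 = 2.039e-10 m³.

value=2.039e-10 m^3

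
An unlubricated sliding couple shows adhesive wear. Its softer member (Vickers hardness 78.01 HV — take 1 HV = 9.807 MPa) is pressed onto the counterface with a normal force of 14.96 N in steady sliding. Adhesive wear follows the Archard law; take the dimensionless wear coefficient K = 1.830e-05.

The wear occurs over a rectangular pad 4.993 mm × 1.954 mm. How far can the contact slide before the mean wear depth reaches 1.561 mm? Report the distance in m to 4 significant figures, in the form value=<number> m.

value=4.256e+04 m

The computation carries exact precision, and intermediates are shown rounded. Rounded just once, at 4 significant figures.
Hardness H = 78.01 HV × 9.807 MPa/HV = 765.0 MPa = 7.650e+08 Pa.
Pad sides 4.993 mm × 1.954 mm = 0.004993 m × 0.001954 m. Contact area A = 0.004993 m × 0.001954 m = 9.756e-06 m².
Depth limit h_lim = 1.561 mm = 0.001561 m.
In SI base units, W = 14.96 N, H = 7.650e+08 Pa, K = 1.830e-05.
Limit volume V_lim = h_lim·A = 0.001561 · 9.756e-06 = 1.523e-08 m³.
Sliding life L = V_lim·H/(K·W) = 1.523e-08 · 7.650e+08 / (1.830e-05 · 14.96) = 4.256e+04 m.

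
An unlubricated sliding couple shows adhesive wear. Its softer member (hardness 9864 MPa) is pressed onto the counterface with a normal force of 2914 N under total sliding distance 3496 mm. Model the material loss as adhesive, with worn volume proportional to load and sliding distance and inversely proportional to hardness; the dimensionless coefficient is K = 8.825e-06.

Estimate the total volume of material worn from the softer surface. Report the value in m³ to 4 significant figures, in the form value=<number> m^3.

value=9.114e-12 m^3

All working math maintains full float precision — the intermediates are shown rounded; rounded just once: 4 significant figures.
Path length L = 3496 mm = 3.496 m.
Hardness H = 9864 MPa = 9.864e+09 Pa.
Working in SI base units: W = 2914 N, H = 9.864e+09 Pa, K = 8.825e-06.
Wear volume V = K·W·L/H = 8.825e-06 · 2914 · 3.496 / 9.864e+09 = 9.114e-12 m³.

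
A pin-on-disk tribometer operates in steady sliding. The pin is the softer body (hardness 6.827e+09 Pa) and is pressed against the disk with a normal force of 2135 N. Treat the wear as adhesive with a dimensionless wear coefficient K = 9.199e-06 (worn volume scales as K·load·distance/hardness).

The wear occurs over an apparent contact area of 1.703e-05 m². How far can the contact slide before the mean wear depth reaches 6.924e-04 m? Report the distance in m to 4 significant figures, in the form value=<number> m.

value=4099 m

All working math maintains full float precision. The intermediates are printed rounded, and one last rounding to 4 significant digits.
In SI base units, W = 2135 N, H = 6.827e+09 Pa, K = 9.199e-06.
At the depth limit, V_lim = h_lim·A = 6.924e-04 · 1.703e-05 = 1.179e-08 m³.
Life L = V_lim·H/(K·W) = 1.179e-08 · 6.827e+09 / (9.199e-06 · 2135) = 4099 m.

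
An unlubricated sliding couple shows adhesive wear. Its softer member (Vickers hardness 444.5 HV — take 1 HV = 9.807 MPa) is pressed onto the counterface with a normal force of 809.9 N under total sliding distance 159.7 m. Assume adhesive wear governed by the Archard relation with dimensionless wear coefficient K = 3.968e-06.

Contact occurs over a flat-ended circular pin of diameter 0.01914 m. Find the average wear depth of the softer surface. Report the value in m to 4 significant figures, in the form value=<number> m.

value=4.092e-07 m

Intermediate values appear rounded — the computation holds full precision — rounded just once, at four significant figures.
Convert: Hardness H = 444.5 HV × 9.807 MPa/HV = 4359 MPa = 4.359e+09 Pa.
Convert: Contact area A = π·d²/4 = π·(0.01914 m)²/4 = 2.877e-04 m².
Restated in SI base units: W = 809.9 N, H = 4.359e+09 Pa, K = 3.968e-06.
The Archard volume V = K·W·L/H = 3.968e-06 · 809.9 · 159.7 / 4.359e+09 = 1.177e-10 m³.
Mean depth h = V/A = 1.177e-10 / 2.877e-04 = 4.092e-07 m.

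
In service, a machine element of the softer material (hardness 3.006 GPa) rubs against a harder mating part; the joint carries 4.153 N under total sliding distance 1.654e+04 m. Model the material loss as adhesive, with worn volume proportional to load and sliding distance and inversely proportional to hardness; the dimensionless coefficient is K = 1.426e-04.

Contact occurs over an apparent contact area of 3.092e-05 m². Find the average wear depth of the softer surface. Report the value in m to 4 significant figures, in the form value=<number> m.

value=1.054e-04 m

Printed values are rounded; the algebra carries full float precision; rounded once at the end: 4 significant digits.
Convert: Hardness H = 3.006 GPa = 3.006e+09 Pa.
SI base units throughout: W = 4.153 N, H = 3.006e+09 Pa, K = 1.426e-04.
The Archard volume V = K·W·L/H = 1.426e-04 · 4.153 · 1.654e+04 / 3.006e+09 = 3.259e-09 m³.
Average depth h = V/A = 3.259e-09 / 3.092e-05 = 1.054e-04 m.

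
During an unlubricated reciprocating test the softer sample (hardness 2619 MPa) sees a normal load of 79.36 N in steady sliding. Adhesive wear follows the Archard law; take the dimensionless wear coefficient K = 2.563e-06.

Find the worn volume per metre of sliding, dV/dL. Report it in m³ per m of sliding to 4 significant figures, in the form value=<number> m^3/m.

All working math runs at full precision; intermediate values are printed rounded. Rounded once at the end: 4 significant digits.
Hardness H = 2619 MPa = 2.619e+09 Pa.
Restated in SI base units: W = 79.36 N, H = 2.619e+09 Pa, K = 2.563e-06.
Rate of wear dV/dL = K·W/H, so: 2.563e-06 · 79.36 / 2.619e+09 = 7.766e-14 m³/m.

value=7.766e-14 m^3/m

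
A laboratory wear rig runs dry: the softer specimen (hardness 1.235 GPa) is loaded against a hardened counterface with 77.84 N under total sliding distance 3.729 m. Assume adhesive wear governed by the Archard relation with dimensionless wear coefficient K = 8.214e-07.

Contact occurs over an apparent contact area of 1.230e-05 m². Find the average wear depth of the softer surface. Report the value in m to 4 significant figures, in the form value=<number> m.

Displayed values are rounded; each operation maintains full float precision — one last rounding: 4 significant figures.
Hardness H = 1.235 GPa = 1.235e+09 Pa.
As SI base values: W = 77.84 N, H = 1.235e+09 Pa, K = 8.214e-07.
Volume removed: V = K·W·L/H = 8.214e-07 · 77.84 · 3.729 / 1.235e+09 = 1.931e-13 m³.
Mean depth h = V/A = 1.931e-13 / 1.230e-05 = 1.570e-08 m.

value=1.570e-08 m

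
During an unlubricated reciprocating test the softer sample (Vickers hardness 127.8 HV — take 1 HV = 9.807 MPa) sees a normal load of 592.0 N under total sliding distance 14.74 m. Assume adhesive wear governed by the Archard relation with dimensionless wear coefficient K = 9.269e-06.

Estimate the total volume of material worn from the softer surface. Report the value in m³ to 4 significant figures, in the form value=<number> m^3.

The algebra maintains full float precision. Intermediate values appear rounded, and one last rounding, at 4 significant digits.
Convert: Hardness H = 127.8 HV × 9.807 MPa/HV = 1253 MPa = 1.253e+09 Pa.
Expressed in SI base units: W = 592.0 N, H = 1.253e+09 Pa, K = 9.269e-06.
Wear volume V = K·W·L/H = 9.269e-06 · 592.0 · 14.74 / 1.253e+09 = 6.453e-11 m³.

value=6.453e-11 m^3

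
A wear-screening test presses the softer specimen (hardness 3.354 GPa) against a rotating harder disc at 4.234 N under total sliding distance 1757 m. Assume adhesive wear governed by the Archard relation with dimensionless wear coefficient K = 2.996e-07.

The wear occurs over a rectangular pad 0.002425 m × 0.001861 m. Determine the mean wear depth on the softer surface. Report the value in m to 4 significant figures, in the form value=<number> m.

Intermediates are displayed rounded. All arithmetic holds full precision — a lone final rounding to 4 significant digits.
Convert: Hardness H = 3.354 GPa = 3.354e+09 Pa.
Convert: Contact area A = 0.002425 m × 0.001861 m = 4.513e-06 m².
In SI base units: W = 4.234 N, H = 3.354e+09 Pa, K = 2.996e-07.
By Archard's law, V = K·W·L/H = 2.996e-07 · 4.234 · 1757 / 3.354e+09 = 6.645e-13 m³.
Average depth h = V/A = 6.645e-13 / 4.513e-06 = 1.472e-07 m.

value=1.472e-07 m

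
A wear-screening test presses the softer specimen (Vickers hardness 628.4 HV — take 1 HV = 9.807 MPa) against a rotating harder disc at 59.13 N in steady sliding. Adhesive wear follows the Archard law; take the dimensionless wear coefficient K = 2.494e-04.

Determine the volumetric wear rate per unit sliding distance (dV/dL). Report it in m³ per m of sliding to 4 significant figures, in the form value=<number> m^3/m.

All arithmetic carries full float precision — the intermediates are displayed rounded; one final rounding: four significant figures.
Hardness H = 628.4 HV × 9.807 MPa/HV = 6163 MPa = 6.163e+09 Pa.
Restated in SI base units: W = 59.13 N, H = 6.163e+09 Pa, K = 2.494e-04.
Rate of wear dV/dL = K·W/H (independent of L): 2.494e-04 · 59.13 / 6.163e+09 = 2.393e-12 m³/m.

value=2.393e-12 m^3/m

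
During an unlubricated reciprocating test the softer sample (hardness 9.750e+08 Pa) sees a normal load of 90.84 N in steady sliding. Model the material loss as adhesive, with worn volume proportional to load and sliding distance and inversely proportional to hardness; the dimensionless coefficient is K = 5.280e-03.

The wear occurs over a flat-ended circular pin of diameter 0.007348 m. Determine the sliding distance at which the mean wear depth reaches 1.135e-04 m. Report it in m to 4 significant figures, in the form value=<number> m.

The computation runs at full precision, and printed values are rounded — a lone final rounding, at 4 significant digits.
Contact area A = π·d²/4 = π·(0.007348 m)²/4 = 4.241e-05 m².
In SI base units: W = 90.84 N, H = 9.750e+08 Pa, K = 5.280e-03.
Allowed volume V_lim = h_lim·A = 1.135e-04 · 4.241e-05 = 4.813e-09 m³.
Thus life L = V_lim·H/(K·W) = 4.813e-09 · 9.750e+08 / (5.280e-03 · 90.84) = 9.784 m.

value=9.784 m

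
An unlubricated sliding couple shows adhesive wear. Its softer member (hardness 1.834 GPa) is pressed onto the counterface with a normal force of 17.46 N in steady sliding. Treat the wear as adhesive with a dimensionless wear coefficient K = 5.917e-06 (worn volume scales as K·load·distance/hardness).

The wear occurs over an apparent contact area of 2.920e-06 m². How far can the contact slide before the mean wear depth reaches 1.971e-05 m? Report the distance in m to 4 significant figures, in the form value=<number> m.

value=1022 m

Intermediate values are printed rounded. Every step carries full float precision — one final rounding, at four significant figures.
Convert: Hardness H = 1.834 GPa = 1.834e+09 Pa.
In SI base units: W = 17.46 N, H = 1.834e+09 Pa, K = 5.917e-06.
Wearable volume V_lim = h_lim·A = 1.971e-05 · 2.920e-06 = 5.755e-11 m³.
So the life L = V_lim·H/(K·W) = 5.755e-11 · 1.834e+09 / (5.917e-06 · 17.46) = 1022 m.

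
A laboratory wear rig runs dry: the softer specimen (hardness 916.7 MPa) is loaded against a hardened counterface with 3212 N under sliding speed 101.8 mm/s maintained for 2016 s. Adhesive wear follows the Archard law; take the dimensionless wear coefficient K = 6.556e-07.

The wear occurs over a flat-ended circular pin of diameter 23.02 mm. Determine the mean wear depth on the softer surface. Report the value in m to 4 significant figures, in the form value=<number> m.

value=1.133e-06 m

Displayed values are rounded; all working math runs at full float precision — rounded once at the end to four significant digits.
Convert: Sliding speed v = 101.8 mm/s = 0.1018 m/s. Path length L = v·t = 0.1018 m/s × 2016 s = 205.2 m.
Convert: Hardness H = 916.7 MPa = 9.167e+08 Pa.
Convert: Pin diameter d = 23.02 mm = 0.02302 m. Contact area A = π·d²/4 = π·(0.02302 m)²/4 = 4.162e-04 m².
Working in SI base units: W = 3212 N, H = 9.167e+08 Pa, K = 6.556e-07.
Archard volume V = K·W·L/H = 6.556e-07 · 3212 · 205.2 / 9.167e+08 = 4.714e-10 m³.
Mean depth h = V/A = 4.714e-10 / 4.162e-04 = 1.133e-06 m.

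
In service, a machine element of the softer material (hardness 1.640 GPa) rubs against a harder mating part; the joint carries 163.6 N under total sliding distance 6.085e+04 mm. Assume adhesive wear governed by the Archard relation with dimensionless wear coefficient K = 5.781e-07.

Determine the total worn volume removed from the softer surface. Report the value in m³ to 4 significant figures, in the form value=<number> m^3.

Displayed values are rounded, and the computation holds exact precision. Rounded once at the end: four significant figures.
Distance covered L = 6.085e+04 mm = 60.85 m.
Hardness H = 1.640 GPa = 1.640e+09 Pa.
As SI base values: W = 163.6 N, H = 1.640e+09 Pa, K = 5.781e-07.
Wear volume V = K·W·L/H = 5.781e-07 · 163.6 · 60.85 / 1.640e+09 = 3.509e-12 m³.

value=3.509e-12 m^3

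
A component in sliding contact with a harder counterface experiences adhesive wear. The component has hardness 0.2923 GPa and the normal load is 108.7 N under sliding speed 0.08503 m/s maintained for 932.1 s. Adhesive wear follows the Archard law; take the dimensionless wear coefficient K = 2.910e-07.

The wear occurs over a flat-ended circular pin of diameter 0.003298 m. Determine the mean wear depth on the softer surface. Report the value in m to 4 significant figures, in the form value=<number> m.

value=1.004e-06 m

The algebra carries full float precision; quoted intermediates are rounded. Rounded once at the end: 4 significant figures.
The distance L = v·t = 0.08503 m/s × 932.1 s = 79.26 m.
Hardness H = 0.2923 GPa = 2.923e+08 Pa.
Contact area A = π·d²/4 = π·(0.003298 m)²/4 = 8.543e-06 m².
In SI base units, W = 108.7 N, H = 2.923e+08 Pa, K = 2.910e-07.
Apply Archard: V = K·W·L/H = 2.910e-07 · 108.7 · 79.26 / 2.923e+08 = 8.577e-12 m³.
Wear depth h = V/A = 8.577e-12 / 8.543e-06 = 1.004e-06 m.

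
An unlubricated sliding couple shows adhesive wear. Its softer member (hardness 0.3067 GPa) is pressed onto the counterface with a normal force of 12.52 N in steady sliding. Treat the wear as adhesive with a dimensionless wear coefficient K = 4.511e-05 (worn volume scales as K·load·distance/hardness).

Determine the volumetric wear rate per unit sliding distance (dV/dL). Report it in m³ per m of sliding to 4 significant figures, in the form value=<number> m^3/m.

Displayed values are rounded; the computation carries exact precision. Rounded just once to four significant figures.
Hardness H = 0.3067 GPa = 3.067e+08 Pa.
As SI base values: W = 12.52 N, H = 3.067e+08 Pa, K = 4.511e-05.
Wear rate dV/dL = K·W/H: 4.511e-05 · 12.52 / 3.067e+08 = 1.841e-12 m³/m.

value=1.841e-12 m^3/m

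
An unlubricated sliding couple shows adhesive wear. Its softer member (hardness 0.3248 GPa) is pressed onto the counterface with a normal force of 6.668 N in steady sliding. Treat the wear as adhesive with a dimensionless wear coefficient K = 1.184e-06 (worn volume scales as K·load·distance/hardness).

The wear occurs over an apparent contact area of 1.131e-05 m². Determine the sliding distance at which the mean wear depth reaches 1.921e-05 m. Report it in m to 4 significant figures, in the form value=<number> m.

value=8938 m

Every step maintains exact precision. Displayed values are rounded — a lone final rounding, at 4 significant digits.
Convert: Hardness H = 0.3248 GPa = 3.248e+08 Pa.
Expressed in SI base units: W = 6.668 N, H = 3.248e+08 Pa, K = 1.184e-06.
Allowed volume V_lim = h_lim·A = 1.921e-05 · 1.131e-05 = 2.173e-10 m³.
Inverting, life L = V_lim·H/(K·W) = 2.173e-10 · 3.248e+08 / (1.184e-06 · 6.668) = 8938 m.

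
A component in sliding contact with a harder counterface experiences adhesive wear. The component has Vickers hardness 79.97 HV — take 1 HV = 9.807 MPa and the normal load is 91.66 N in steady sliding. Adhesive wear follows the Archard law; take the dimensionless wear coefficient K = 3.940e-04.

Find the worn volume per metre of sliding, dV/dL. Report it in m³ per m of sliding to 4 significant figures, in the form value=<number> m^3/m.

value=4.605e-11 m^3/m

Displayed values are rounded. Every step carries exact precision — a lone final rounding to four significant digits.
Hardness H = 79.97 HV × 9.807 MPa/HV = 784.3 MPa = 7.843e+08 Pa.
Expressed in SI base units: W = 91.66 N, H = 7.843e+08 Pa, K = 3.940e-04.
Wear rate dV/dL = K·W/H, per unit distance: 3.940e-04 · 91.66 / 7.843e+08 = 4.605e-11 m³/m.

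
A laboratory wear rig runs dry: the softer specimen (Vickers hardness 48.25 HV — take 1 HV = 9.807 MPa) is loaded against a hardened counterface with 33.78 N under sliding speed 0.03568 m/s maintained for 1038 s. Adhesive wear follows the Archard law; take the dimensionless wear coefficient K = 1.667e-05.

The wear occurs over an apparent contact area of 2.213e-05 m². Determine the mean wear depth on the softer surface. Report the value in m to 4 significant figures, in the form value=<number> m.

Intermediate values are displayed rounded — all working math keeps full float precision — a single final rounding to four significant figures.
Distance L = v·t = 0.03568 m/s × 1038 s = 37.04 m.
Hardness H = 48.25 HV × 9.807 MPa/HV = 473.2 MPa = 4.732e+08 Pa.
Expressed in SI base units: W = 33.78 N, H = 4.732e+08 Pa, K = 1.667e-05.
Wear volume V = K·W·L/H = 1.667e-05 · 33.78 · 37.04 / 4.732e+08 = 4.407e-11 m³.
Mean depth h = V/A = 4.407e-11 / 2.213e-05 = 1.992e-06 m.

value=1.992e-06 m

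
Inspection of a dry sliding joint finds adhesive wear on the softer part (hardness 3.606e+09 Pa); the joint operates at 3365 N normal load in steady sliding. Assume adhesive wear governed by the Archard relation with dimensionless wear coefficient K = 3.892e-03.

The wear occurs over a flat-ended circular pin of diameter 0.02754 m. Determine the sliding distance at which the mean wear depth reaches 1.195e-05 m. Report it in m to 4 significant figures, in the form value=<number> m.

Shown intermediates are rounded, and all arithmetic maintains exact precision, and one last rounding to four significant digits.
Convert: Contact area A = π·d²/4 = π·(0.02754 m)²/4 = 5.957e-04 m².
Restated in SI base units: W = 3365 N, H = 3.606e+09 Pa, K = 3.892e-03.
Allowed volume V_lim = h_lim·A = 1.195e-05 · 5.957e-04 = 7.118e-09 m³.
Sliding life L = V_lim·H/(K·W) = 7.118e-09 · 3.606e+09 / (3.892e-03 · 3365) = 1.960 m.

value=1.960 m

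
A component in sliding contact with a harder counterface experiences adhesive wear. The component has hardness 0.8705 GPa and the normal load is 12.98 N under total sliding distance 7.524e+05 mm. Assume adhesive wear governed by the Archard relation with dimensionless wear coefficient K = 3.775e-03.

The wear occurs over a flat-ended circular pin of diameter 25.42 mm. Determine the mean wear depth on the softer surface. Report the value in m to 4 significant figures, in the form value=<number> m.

The computation runs at full precision, and intermediates are displayed rounded. Rounded just once, at four significant digits.
Convert: Path length L = 7.524e+05 mm = 752.4 m.
Convert: Hardness H = 0.8705 GPa = 8.705e+08 Pa.
Convert: Pin diameter d = 25.42 mm = 0.02542 m. Contact area A = π·d²/4 = π·(0.02542 m)²/4 = 5.075e-04 m².
Expressed in SI base units: W = 12.98 N, H = 8.705e+08 Pa, K = 3.775e-03.
The Archard volume V = K·W·L/H = 3.775e-03 · 12.98 · 752.4 / 8.705e+08 = 4.235e-08 m³.
Depth of wear h = V/A = 4.235e-08 / 5.075e-04 = 8.345e-05 m.

value=8.345e-05 m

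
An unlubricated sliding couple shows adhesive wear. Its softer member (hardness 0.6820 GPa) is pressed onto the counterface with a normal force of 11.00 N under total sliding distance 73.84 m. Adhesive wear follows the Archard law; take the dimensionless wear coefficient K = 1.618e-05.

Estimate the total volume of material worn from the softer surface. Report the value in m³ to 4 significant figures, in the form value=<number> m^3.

value=1.927e-11 m^3

The intermediates are displayed rounded — all arithmetic carries exact precision; a single final rounding to 4 significant figures.
Hardness H = 0.6820 GPa = 6.820e+08 Pa.
Restated in SI base units: W = 11.00 N, H = 6.820e+08 Pa, K = 1.618e-05.
By Archard's law, V = K·W·L/H = 1.618e-05 · 11.00 · 73.84 / 6.820e+08 = 1.927e-11 m³.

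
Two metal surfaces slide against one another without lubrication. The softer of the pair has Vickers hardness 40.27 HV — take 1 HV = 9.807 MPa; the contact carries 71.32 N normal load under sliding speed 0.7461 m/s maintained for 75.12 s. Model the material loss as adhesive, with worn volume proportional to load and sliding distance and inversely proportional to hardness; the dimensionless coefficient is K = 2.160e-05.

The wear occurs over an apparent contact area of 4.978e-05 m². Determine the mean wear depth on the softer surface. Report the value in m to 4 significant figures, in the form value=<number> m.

All working math keeps exact precision; printed values are rounded; one last rounding to 4 significant figures.
Convert: Distance L = v·t = 0.7461 m/s × 75.12 s = 56.05 m.
Convert: Hardness H = 40.27 HV × 9.807 MPa/HV = 394.9 MPa = 3.949e+08 Pa.
Expressed in SI base units: W = 71.32 N, H = 3.949e+08 Pa, K = 2.160e-05.
Archard relation: V = K·W·L/H = 2.160e-05 · 71.32 · 56.05 / 3.949e+08 = 2.186e-10 m³.
Mean wear depth h = V/A = 2.186e-10 / 4.978e-05 = 4.392e-06 m.

value=4.392e-06 m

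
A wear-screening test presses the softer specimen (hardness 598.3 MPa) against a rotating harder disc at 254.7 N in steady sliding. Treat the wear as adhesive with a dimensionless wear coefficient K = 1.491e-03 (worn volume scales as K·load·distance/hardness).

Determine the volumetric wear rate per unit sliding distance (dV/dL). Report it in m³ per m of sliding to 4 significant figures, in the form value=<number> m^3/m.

value=6.347e-10 m^3/m

Intermediates are printed rounded; each operation maintains full float precision; rounded just once: 4 significant figures.
Convert: Hardness H = 598.3 MPa = 5.983e+08 Pa.
Working in SI base units: W = 254.7 N, H = 5.983e+08 Pa, K = 1.491e-03.
Rate of wear dV/dL = K·W/H (no L dependence): 1.491e-03 · 254.7 / 5.983e+08 = 6.347e-10 m³/m.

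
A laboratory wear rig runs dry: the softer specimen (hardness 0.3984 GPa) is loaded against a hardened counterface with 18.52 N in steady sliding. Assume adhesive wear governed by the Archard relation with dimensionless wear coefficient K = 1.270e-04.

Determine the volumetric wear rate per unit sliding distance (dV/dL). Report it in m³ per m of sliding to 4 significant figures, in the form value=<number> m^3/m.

All working math keeps exact precision, and quoted intermediates are rounded, and rounded just once: four significant digits.
Convert: Hardness H = 0.3984 GPa = 3.984e+08 Pa.
Restated in SI base units: W = 18.52 N, H = 3.984e+08 Pa, K = 1.270e-04.
The wear rate dV/dL = K·W/H, so: 1.270e-04 · 18.52 / 3.984e+08 = 5.904e-12 m³/m.

value=5.904e-12 m^3/m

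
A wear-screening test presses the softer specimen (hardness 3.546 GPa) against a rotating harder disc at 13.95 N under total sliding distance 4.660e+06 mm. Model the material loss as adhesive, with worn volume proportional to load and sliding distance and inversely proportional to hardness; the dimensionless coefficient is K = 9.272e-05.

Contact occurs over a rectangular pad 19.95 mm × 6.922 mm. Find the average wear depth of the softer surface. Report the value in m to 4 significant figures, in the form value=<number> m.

value=1.231e-05 m

All working math holds full precision — the intermediates are displayed rounded. Rounded just once to 4 significant figures.
Convert: Sliding distance L = 4.660e+06 mm = 4660 m.
Convert: Hardness H = 3.546 GPa = 3.546e+09 Pa.
Convert: Pad sides 19.95 mm × 6.922 mm = 0.01995 m × 0.006922 m. Contact area A = 0.01995 m × 0.006922 m = 1.381e-04 m².
In SI base units: W = 13.95 N, H = 3.546e+09 Pa, K = 9.272e-05.
Volume removed: V = K·W·L/H = 9.272e-05 · 13.95 · 4660 / 3.546e+09 = 1.700e-09 m³.
Depth of wear h = V/A = 1.700e-09 / 1.381e-04 = 1.231e-05 m.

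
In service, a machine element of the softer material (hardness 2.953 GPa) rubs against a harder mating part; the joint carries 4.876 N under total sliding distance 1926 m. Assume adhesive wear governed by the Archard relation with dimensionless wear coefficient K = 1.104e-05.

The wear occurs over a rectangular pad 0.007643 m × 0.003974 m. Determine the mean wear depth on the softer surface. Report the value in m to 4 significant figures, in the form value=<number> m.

value=1.156e-06 m

All arithmetic holds full precision; displayed values are rounded — one last rounding, at 4 significant figures.
Hardness H = 2.953 GPa = 2.953e+09 Pa.
Contact area A = 0.007643 m × 0.003974 m = 3.037e-05 m².
In SI base units: W = 4.876 N, H = 2.953e+09 Pa, K = 1.104e-05.
Volume removed: V = K·W·L/H = 1.104e-05 · 4.876 · 1926 / 2.953e+09 = 3.511e-11 m³.
Depth h = V/A = 3.511e-11 / 3.037e-05 = 1.156e-06 m.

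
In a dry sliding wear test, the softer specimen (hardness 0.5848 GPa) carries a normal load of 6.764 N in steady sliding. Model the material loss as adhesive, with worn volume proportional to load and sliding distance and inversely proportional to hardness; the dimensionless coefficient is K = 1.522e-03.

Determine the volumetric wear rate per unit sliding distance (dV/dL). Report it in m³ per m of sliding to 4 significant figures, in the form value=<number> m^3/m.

value=1.760e-11 m^3/m

All arithmetic holds full float precision, and intermediates are displayed rounded, and rounded once at the end to 4 significant digits.
Convert: Hardness H = 0.5848 GPa = 5.848e+08 Pa.
Expressed in SI base units: W = 6.764 N, H = 5.848e+08 Pa, K = 1.522e-03.
Volumetric rate dV/dL = K·W/H, per unit distance: 1.522e-03 · 6.764 / 5.848e+08 = 1.760e-11 m³/m.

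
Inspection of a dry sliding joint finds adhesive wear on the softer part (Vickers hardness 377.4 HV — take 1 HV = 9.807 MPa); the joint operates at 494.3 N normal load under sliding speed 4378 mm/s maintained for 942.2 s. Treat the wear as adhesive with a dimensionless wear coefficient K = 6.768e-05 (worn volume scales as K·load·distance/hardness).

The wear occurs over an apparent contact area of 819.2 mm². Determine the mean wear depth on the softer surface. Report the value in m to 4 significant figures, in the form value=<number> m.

The algebra keeps exact precision. The intermediates appear rounded, and rounded once at the end to four significant figures.
Convert: Sliding speed v = 4378 mm/s = 4.378 m/s. The distance L = v·t = 4.378 m/s × 942.2 s = 4125 m.
Convert: Hardness H = 377.4 HV × 9.807 MPa/HV = 3701 MPa = 3.701e+09 Pa.
Convert: Contact area A = 819.2 mm² = 8.192e-04 m².
SI base units throughout: W = 494.3 N, H = 3.701e+09 Pa, K = 6.768e-05.
Wear volume V = K·W·L/H = 6.768e-05 · 494.3 · 4125 / 3.701e+09 = 3.728e-08 m³.
Mean wear depth h = V/A = 3.728e-08 / 8.192e-04 = 4.551e-05 m.

value=4.551e-05 m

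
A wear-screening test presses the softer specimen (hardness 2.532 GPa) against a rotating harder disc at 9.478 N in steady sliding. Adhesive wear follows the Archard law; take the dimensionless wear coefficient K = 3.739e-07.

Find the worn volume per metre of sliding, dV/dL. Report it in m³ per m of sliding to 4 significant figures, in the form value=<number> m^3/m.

value=1.400e-15 m^3/m

Intermediate values appear rounded. The algebra carries full float precision. Rounded just once: four significant digits.
Convert: Hardness H = 2.532 GPa = 2.532e+09 Pa.
In SI base units, W = 9.478 N, H = 2.532e+09 Pa, K = 3.739e-07.
Wear rate dV/dL = K·W/H (no L dependence): 3.739e-07 · 9.478 / 2.532e+09 = 1.400e-15 m³/m.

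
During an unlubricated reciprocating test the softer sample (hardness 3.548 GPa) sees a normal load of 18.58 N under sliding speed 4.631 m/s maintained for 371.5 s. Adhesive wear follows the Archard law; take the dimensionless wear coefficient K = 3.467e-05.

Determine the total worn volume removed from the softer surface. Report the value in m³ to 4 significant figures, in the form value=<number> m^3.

Intermediates are printed rounded, and all working math runs at exact precision; rounded just once: four significant digits.
Convert: Distance L = v·t = 4.631 m/s × 371.5 s = 1720 m.
Convert: Hardness H = 3.548 GPa = 3.548e+09 Pa.
SI base units throughout: W = 18.58 N, H = 3.548e+09 Pa, K = 3.467e-05.
Archard volume V = K·W·L/H = 3.467e-05 · 18.58 · 1720 / 3.548e+09 = 3.124e-10 m³.

value=3.124e-10 m^3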